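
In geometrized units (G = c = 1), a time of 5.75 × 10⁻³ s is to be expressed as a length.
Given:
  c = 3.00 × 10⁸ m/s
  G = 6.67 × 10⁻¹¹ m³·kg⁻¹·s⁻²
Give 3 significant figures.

1.73 × 10⁶ m

Time → length via c.
5.75 × 10⁻³ s × (c) = 1.73 × 10⁶ m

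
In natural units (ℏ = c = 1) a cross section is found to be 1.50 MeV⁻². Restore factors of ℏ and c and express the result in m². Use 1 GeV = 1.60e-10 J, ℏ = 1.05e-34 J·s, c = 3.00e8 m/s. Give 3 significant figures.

Area is [L]² = [E]⁻²·(ℏc)²; restore (ℏc)².
1 GeV⁻² → (ℏc)² × (1 GeV in J)⁻² = 3.88e-32 m².
Convert the energy scale: 1.50 MeV⁻² = 1.50e6 GeV⁻².
Result: 1.50e6 × 3.88e-32 = 5.81e-26 m².

5.81e-26 m²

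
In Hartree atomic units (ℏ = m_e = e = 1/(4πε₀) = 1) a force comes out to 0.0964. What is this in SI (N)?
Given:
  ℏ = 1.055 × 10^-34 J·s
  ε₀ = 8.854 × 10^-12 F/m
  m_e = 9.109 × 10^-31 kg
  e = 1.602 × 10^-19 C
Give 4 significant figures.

One atomic unit of force: F_au = E_h/a₀ = m_e²e⁶/((4πε₀)³ℏ⁴) = 8.220 × 10^-8 N.
0.0964 × 8.220 × 10^-8 N = 7.924 × 10^-9 N

7.924 × 10^-9 N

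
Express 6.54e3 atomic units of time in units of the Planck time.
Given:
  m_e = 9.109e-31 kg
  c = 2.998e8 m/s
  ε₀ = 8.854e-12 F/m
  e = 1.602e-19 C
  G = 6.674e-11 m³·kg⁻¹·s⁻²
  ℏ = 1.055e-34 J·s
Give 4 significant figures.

atomic unit of time: τ_au = (4πε₀)²ℏ³/(m_e e⁴) = 2.423e-17 s
Planck time: t_P = √(ℏG/c⁵) = 5.392e-44 s
6.54e3 × 2.423e-17 / 5.392e-44 = 2.939e30

2.939e30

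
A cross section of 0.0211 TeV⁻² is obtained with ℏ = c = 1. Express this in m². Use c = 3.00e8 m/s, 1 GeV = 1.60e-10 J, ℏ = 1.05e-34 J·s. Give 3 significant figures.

8.18e-40 m²

Area is [L]² = [E]⁻²·(ℏc)²; restore (ℏc)².
1 GeV⁻² → (ℏc)² × (1 GeV in J)⁻² = 3.88e-32 m².
Convert the energy scale: 0.0211 TeV⁻² = 2.11e-8 GeV⁻².
Result: 2.11e-8 × 3.88e-32 = 8.18e-40 m².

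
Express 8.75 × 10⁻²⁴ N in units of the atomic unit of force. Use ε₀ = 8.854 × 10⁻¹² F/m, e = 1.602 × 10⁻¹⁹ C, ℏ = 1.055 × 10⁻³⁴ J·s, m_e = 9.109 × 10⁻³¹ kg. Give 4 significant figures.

1.065 × 10⁻¹⁶

atomic unit of force: F_au = E_h/a₀ = m_e²e⁶/((4πε₀)³ℏ⁴) = 8.220 × 10⁻⁸ N.
8.75 × 10⁻²⁴ / 8.220 × 10⁻⁸ = 1.065 × 10⁻¹⁶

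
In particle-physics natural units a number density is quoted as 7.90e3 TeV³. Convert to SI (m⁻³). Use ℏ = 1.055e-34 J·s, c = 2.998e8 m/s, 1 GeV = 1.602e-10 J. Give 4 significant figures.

1.027e60 m⁻³

Number density is [L]⁻³ = [E]³/(ℏc)³.
1 GeV³ → 1/(ℏc)³ × (1 GeV in J)³ = 1.299e47 m⁻³.
Convert the energy scale: 7.90e3 TeV³ = 7.90e12 GeV³.
Result: 7.90e12 × 1.299e47 = 1.027e60 m⁻³.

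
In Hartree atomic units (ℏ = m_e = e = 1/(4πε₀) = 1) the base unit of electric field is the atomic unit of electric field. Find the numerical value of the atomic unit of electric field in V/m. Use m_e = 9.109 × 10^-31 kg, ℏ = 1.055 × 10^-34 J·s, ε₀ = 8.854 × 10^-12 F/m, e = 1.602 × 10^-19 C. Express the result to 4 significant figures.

E_au = E_h/(e a₀) = m_e²e⁵/((4πε₀)³ℏ⁴)
E_h = 4.354 × 10^-18 J
a₀ = 5.297 × 10^-11 m
E_h/(e·a₀) = 5.131 × 10^11 V/m

5.131 × 10^11 V/m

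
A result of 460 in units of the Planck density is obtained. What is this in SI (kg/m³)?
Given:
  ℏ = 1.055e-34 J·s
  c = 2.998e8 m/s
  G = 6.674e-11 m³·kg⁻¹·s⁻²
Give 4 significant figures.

One Planck density: ρ_P = c⁵/(ℏG²) = 5.154e96 kg/m³.
460 × 5.154e96 kg/m³ = 2.371e99 kg/m³

2.371e99 kg/m³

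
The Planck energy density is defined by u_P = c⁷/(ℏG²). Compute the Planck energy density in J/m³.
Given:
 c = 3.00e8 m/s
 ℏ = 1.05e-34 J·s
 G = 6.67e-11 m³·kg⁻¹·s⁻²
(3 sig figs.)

4.68e113 J/m³

u_P = c⁷/(ℏG²)
  = 2.19e59 / 4.67e-55
  = 4.68e113 J/m³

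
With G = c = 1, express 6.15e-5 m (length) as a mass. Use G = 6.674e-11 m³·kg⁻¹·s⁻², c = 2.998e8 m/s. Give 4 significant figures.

Length → mass via c²/G.
6.15e-5 m × (c²/G) = 8.282e22 kg

8.282e22 kg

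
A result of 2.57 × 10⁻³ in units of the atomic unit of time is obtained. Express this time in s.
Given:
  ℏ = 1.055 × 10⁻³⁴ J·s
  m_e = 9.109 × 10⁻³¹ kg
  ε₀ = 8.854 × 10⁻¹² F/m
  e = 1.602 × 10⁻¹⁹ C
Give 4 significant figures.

6.227 × 10⁻²⁰ s

One atomic unit of time: τ_au = (4πε₀)²ℏ³/(m_e e⁴) = 2.423 × 10⁻¹⁷ s.
2.57 × 10⁻³ × 2.423 × 10⁻¹⁷ s = 6.227 × 10⁻²⁰ s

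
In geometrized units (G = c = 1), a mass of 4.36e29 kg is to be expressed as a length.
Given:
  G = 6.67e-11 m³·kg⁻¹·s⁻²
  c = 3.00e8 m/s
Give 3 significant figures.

In G = c = 1 units mass has dimensions of length; the conversion factor is G/c².
4.36e29 kg × (G/c²) = 323 m

323 m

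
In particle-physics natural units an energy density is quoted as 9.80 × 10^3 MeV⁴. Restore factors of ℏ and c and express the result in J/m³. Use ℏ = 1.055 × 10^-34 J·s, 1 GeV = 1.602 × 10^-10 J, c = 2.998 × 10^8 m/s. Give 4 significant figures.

[E]/[L]³ = [E]⁴/(ℏc)³; restore (ℏc)⁻³.
1 GeV⁴ → 1/(ℏc)³ × (1 GeV in J)⁴ = 2.082 × 10^37 J/m³.
Convert the energy scale: 9.80 × 10^3 MeV⁴ = 9.80 × 10^-9 GeV⁴.
Result: 9.80 × 10^-9 × 2.082 × 10^37 = 2.040 × 10^29 J/m³.

2.040 × 10^29 J/m³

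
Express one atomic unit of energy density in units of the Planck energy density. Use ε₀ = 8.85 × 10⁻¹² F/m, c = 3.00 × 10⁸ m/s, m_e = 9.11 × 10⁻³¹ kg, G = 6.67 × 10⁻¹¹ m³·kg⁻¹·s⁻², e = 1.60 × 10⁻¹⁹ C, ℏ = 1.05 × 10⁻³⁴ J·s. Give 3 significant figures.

6.44 × 10⁻¹⁰¹

atomic unit of energy density: u_au = E_h/a₀³ = m_e⁴e¹⁰/((4πε₀)⁵ℏ⁸) = 3.01 × 10¹³ J/m³
Planck energy density: u_P = c⁷/(ℏG²) = 4.68 × 10¹¹³ J/m³
ratio = 3.01 × 10¹³ / 4.68 × 10¹¹³ = 6.44 × 10⁻¹⁰¹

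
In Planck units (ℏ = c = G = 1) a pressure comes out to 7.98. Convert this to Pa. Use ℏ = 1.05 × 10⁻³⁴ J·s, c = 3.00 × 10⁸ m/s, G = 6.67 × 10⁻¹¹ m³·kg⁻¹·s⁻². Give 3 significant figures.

One Planck pressure: p_P = c⁷/(ℏG²) = 4.68 × 10¹¹³ Pa.
7.98 × 4.68 × 10¹¹³ Pa = 3.74 × 10¹¹⁴ Pa

3.74 × 10¹¹⁴ Pa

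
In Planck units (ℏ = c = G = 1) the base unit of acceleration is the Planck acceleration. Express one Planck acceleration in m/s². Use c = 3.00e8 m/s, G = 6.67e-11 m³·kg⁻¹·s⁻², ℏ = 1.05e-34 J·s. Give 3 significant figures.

a_P = √(c⁷/(ℏG))
  = √(3.12e103)
  = 5.59e51 m/s²

5.59e51 m/s²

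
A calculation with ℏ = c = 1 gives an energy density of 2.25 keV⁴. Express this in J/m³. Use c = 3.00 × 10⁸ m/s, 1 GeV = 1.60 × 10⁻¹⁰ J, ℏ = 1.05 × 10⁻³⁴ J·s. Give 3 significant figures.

[E]/[L]³ = [E]⁴/(ℏc)³; restore (ℏc)⁻³.
1 GeV⁴ → 1/(ℏc)³ × (1 GeV in J)⁴ = 2.10 × 10³⁷ J/m³.
Convert the energy scale: 2.25 keV⁴ = 2.25 × 10⁻²⁴ GeV⁴.
Result: 2.25 × 10⁻²⁴ × 2.10 × 10³⁷ = 4.72 × 10¹³ J/m³.

4.72 × 10¹³ J/m³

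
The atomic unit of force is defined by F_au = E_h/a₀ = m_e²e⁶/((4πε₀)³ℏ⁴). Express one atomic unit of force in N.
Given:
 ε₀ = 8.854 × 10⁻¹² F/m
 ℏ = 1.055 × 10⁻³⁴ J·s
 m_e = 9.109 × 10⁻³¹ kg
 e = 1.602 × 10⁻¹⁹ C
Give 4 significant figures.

F_au = E_h/a₀ = m_e²e⁶/((4πε₀)³ℏ⁴)
E_h = 4.354 × 10⁻¹⁸ J
a₀ = 5.297 × 10⁻¹¹ m
E_h/a₀ = 8.220 × 10⁻⁸ N

8.220 × 10⁻⁸ N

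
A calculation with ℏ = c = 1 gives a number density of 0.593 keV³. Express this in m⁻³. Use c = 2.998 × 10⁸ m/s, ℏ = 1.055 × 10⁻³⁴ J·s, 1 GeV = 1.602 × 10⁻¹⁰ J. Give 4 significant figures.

7.705 × 10²⁸ m⁻³

Number density is [L]⁻³ = [E]³/(ℏc)³.
1 GeV³ → 1/(ℏc)³ × (1 GeV in J)³ = 1.299 × 10⁴⁷ m⁻³.
Convert the energy scale: 0.593 keV³ = 5.93 × 10⁻¹⁹ GeV³.
Result: 5.93 × 10⁻¹⁹ × 1.299 × 10⁴⁷ = 7.705 × 10²⁸ m⁻³.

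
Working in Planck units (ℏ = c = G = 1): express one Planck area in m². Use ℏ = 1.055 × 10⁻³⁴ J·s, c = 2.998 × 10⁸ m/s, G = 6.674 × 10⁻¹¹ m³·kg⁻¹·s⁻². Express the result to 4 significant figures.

The unique combination of the constants set to 1 with dimensions of area is A_P = ℏG/c³.
  = 7.041 × 10⁻⁴⁵ / 2.695 × 10²⁵
  = 2.613 × 10⁻⁷⁰ m²

2.613 × 10⁻⁷⁰ m²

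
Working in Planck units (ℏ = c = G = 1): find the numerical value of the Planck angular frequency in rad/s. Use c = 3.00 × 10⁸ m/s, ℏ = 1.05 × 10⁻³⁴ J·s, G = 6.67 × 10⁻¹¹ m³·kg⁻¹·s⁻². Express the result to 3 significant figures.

1.86 × 10⁴³ rad/s

Dimensional analysis gives ω_P = √(c⁵/(ℏG)).
  = √(3.47 × 10⁸⁶)
  = 1.86 × 10⁴³ rad/s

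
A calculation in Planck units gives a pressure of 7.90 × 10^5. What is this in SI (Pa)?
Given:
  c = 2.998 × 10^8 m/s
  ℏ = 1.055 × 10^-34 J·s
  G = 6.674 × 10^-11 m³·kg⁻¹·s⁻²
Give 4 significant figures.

One Planck pressure: p_P = c⁷/(ℏG²) = 4.632 × 10^113 Pa.
7.90 × 10^5 × 4.632 × 10^113 Pa = 3.660 × 10^119 Pa

3.660 × 10^119 Pa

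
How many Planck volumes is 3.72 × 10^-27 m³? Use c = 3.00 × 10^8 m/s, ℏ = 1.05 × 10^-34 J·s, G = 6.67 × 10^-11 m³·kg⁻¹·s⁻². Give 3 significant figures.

Planck volume: V_P = (ℏG/c³)^(3/2) = 4.18 × 10^-105 m³.
3.72 × 10^-27 / 4.18 × 10^-105 = 8.90 × 10^77

8.90 × 10^77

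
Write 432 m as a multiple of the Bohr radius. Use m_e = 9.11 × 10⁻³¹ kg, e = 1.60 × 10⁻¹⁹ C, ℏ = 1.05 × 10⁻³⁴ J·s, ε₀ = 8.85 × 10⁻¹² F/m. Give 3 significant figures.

8.22 × 10¹²

Bohr radius: a₀ = 4πε₀ℏ²/(m_e e²) = 5.26 × 10⁻¹¹ m.
432 / 5.26 × 10⁻¹¹ = 8.22 × 10¹²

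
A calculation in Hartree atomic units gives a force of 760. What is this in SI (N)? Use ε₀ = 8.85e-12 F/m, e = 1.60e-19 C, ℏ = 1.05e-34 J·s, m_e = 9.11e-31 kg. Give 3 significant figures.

One atomic unit of force: F_au = E_h/a₀ = m_e²e⁶/((4πε₀)³ℏ⁴) = 8.33e-8 N.
760 × 8.33e-8 N = 6.33e-5 N

6.33e-5 N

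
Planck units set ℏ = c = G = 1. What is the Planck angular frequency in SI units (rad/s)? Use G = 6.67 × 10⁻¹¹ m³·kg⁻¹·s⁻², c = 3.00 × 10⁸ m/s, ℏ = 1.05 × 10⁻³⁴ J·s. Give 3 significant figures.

Dimensional analysis gives ω_P = √(c⁵/(ℏG)).
  = √(3.47 × 10⁸⁶)
  = 1.86 × 10⁴³ rad/s

1.86 × 10⁴³ rad/s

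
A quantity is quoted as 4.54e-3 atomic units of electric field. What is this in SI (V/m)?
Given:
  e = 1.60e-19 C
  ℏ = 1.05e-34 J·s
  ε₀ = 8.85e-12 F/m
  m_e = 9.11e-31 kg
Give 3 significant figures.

2.36e9 V/m

One atomic unit of electric field: E_au = E_h/(e a₀) = m_e²e⁵/((4πε₀)³ℏ⁴) = 5.20e11 V/m.
4.54e-3 × 5.20e11 V/m = 2.36e9 V/m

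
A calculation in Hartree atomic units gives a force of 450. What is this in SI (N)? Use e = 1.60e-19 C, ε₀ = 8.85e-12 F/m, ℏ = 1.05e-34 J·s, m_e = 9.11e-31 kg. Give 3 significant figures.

3.75e-5 N

One atomic unit of force: F_au = E_h/a₀ = m_e²e⁶/((4πε₀)³ℏ⁴) = 8.33e-8 N.
450 × 8.33e-8 N = 3.75e-5 N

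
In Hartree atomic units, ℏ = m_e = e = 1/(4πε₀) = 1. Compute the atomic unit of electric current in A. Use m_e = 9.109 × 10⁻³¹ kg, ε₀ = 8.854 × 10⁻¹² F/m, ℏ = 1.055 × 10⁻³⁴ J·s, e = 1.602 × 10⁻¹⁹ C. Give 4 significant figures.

6.612 × 10⁻³ A

The unique combination of the constants set to 1 with dimensions of current is I_au = e E_h/ℏ = m_e e⁵/((4πε₀)²ℏ³).
E_h = 4.354 × 10⁻¹⁸ J
e·E_h/ℏ = 6.612 × 10⁻³ A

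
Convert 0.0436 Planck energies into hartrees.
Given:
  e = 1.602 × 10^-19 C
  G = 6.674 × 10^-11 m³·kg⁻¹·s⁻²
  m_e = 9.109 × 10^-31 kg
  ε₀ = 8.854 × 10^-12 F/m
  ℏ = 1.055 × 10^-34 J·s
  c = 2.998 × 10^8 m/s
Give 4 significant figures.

1.959 × 10^25

Planck energy: E_P = √(ℏc⁵/G) = 1.957 × 10^9 J
hartree: E_h = m_e e⁴/(4πε₀ℏ)² = 4.354 × 10^-18 J
0.0436 × 1.957 × 10^9 / 4.354 × 10^-18 = 1.959 × 10^25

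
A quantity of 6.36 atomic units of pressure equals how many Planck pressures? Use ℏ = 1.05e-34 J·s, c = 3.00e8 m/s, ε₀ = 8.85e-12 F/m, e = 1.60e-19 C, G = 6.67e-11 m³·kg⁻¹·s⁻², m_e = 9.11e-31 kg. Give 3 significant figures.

4.09e-100

atomic unit of pressure: P_au = E_h/a₀³ = m_e⁴e¹⁰/((4πε₀)⁵ℏ⁸) = 3.01e13 Pa
Planck pressure: p_P = c⁷/(ℏG²) = 4.68e113 Pa
6.36 × 3.01e13 / 4.68e113 = 4.09e-100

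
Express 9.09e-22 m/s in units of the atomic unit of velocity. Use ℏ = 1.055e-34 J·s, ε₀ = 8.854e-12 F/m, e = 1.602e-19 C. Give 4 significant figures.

atomic unit of velocity: v_au = e²/(4πε₀ℏ) = 2.186e6 m/s.
9.09e-22 / 2.186e6 = 4.158e-28

4.158e-28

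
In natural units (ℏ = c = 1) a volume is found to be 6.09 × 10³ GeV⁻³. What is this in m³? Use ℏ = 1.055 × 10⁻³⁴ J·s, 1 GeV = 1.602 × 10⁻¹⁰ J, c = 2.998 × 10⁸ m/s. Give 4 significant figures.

Volume is [L]³ = [E]⁻³·(ℏc)³.
1 GeV⁻³ → (ℏc)³ × (1 GeV in J)⁻³ = 7.696 × 10⁻⁴⁸ m³.
Result: 6.09 × 10³ × 7.696 × 10⁻⁴⁸ = 4.687 × 10⁻⁴⁴ m³.

4.687 × 10⁻⁴⁴ m³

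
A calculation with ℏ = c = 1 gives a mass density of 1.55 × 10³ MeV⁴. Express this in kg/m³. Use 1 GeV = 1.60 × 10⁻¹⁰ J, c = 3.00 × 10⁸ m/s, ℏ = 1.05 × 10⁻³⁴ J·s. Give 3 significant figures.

Mass density is [E]/(c²[L]³) = [E]⁴/(ℏ³c⁵).
1 GeV⁴ → 1/(ℏ³c⁵) × (1 GeV in J)⁴ = 2.33 × 10²⁰ kg/m³.
Convert the energy scale: 1.55 × 10³ MeV⁴ = 1.55 × 10⁻⁹ GeV⁴.
Result: 1.55 × 10⁻⁹ × 2.33 × 10²⁰ = 3.61 × 10¹¹ kg/m³.

3.61 × 10¹¹ kg/m³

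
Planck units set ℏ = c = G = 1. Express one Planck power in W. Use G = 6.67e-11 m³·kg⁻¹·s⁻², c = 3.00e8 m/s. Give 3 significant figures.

Dimensional analysis gives P_P = c⁵/G.
  = 2.43e42 / 6.67e-11
  = 3.64e52 W

3.64e52 W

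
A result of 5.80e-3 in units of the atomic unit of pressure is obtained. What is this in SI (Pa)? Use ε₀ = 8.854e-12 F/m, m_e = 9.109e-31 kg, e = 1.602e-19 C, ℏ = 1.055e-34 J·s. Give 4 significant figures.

1.699e11 Pa

One atomic unit of pressure: P_au = E_h/a₀³ = m_e⁴e¹⁰/((4πε₀)⁵ℏ⁸) = 2.929e13 Pa.
5.80e-3 × 2.929e13 Pa = 1.699e11 Pa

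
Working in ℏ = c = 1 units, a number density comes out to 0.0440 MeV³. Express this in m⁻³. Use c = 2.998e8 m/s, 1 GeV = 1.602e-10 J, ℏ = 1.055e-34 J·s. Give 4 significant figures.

Number density is [L]⁻³ = [E]³/(ℏc)³.
1 GeV³ → 1/(ℏc)³ × (1 GeV in J)³ = 1.299e47 m⁻³.
Convert the energy scale: 0.0440 MeV³ = 4.40e-11 GeV³.
Result: 4.40e-11 × 1.299e47 = 5.717e36 m⁻³.

5.717e36 m⁻³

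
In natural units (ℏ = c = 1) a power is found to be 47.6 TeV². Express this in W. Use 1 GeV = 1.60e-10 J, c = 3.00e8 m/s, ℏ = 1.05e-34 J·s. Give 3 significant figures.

1.16e22 W

Power is [E]/[T] = [E]²/ℏ.
1 GeV² → 1/ℏ × (1 GeV in J)² = 2.44e14 W.
Convert the energy scale: 47.6 TeV² = 4.76e7 GeV².
Result: 4.76e7 × 2.44e14 = 1.16e22 W.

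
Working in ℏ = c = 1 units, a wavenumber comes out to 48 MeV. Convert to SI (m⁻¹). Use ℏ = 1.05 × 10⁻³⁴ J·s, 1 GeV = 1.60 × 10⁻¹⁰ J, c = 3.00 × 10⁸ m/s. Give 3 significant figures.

Inverse length is [E]/(ℏc).
1 GeV → 1/(ℏc) × (1 GeV in J) = 5.08 × 10¹⁵ m⁻¹.
Convert the energy scale: 48 MeV = 0.0480 GeV.
Result: 0.0480 × 5.08 × 10¹⁵ = 2.44 × 10¹⁴ m⁻¹.

2.44 × 10¹⁴ m⁻¹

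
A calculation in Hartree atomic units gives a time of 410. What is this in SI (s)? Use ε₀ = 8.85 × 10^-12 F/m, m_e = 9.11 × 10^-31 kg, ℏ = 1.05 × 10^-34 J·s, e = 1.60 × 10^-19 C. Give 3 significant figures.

9.83 × 10^-15 s

One atomic unit of time: τ_au = (4πε₀)²ℏ³/(m_e e⁴) = 2.40 × 10^-17 s.
410 × 2.40 × 10^-17 s = 9.83 × 10^-15 s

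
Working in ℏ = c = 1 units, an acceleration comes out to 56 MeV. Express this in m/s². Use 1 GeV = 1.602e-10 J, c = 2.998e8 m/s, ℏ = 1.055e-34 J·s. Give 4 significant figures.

Acceleration is [L]/[T]² = c·[E]/ℏ.
1 GeV → c/ℏ × (1 GeV in J) = 4.552e32 m/s².
Convert the energy scale: 56 MeV = 0.0560 GeV.
Result: 0.0560 × 4.552e32 = 2.549e31 m/s².

2.549e31 m/s²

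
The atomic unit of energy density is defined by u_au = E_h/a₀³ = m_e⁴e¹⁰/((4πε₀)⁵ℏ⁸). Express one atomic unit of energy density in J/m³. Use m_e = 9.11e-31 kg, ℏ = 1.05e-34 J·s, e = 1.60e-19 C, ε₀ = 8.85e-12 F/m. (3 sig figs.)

3.01e13 J/m³

u_au = E_h/a₀³ = m_e⁴e¹⁰/((4πε₀)⁵ℏ⁸)
E_h = 4.38e-18 J
a₀ = 5.26e-11 m
E_h/a₀³ = 3.01e13 J/m³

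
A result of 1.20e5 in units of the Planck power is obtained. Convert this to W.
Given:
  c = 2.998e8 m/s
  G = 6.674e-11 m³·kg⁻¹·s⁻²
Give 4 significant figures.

4.355e57 W

One Planck power: P_P = c⁵/G = 3.629e52 W.
1.20e5 × 3.629e52 W = 4.355e57 W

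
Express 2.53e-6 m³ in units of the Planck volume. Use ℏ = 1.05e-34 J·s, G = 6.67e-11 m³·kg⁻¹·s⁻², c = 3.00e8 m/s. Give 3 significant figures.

Planck volume: V_P = (ℏG/c³)^(3/2) = 4.18e-105 m³.
2.53e-6 / 4.18e-105 = 6.06e98

6.06e98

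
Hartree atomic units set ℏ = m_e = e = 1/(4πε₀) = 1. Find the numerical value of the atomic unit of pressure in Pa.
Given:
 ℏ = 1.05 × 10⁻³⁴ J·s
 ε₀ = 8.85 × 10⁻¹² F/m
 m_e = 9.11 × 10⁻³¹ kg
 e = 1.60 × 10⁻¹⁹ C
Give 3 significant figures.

Dimensional analysis gives P_au = E_h/a₀³ = m_e⁴e¹⁰/((4πε₀)⁵ℏ⁸).
E_h = 4.38 × 10⁻¹⁸ J
a₀ = 5.26 × 10⁻¹¹ m
E_h/a₀³ = 3.01 × 10¹³ Pa

3.01 × 10¹³ Pa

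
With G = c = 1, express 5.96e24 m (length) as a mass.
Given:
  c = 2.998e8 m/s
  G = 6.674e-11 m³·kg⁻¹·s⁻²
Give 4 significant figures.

Length → mass via c²/G.
5.96e24 m × (c²/G) = 8.026e51 kg

8.026e51 kg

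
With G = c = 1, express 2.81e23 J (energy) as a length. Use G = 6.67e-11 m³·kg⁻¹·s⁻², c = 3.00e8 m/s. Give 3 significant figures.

Energy → length via G/c⁴.
2.81e23 J × (G/c⁴) = 2.31e-21 m

2.31e-21 m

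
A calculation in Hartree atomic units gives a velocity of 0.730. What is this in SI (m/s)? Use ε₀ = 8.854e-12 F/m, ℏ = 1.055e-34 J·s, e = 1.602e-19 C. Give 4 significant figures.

One atomic unit of velocity: v_au = e²/(4πε₀ℏ) = 2.186e6 m/s.
0.730 × 2.186e6 m/s = 1.596e6 m/s

1.596e6 m/s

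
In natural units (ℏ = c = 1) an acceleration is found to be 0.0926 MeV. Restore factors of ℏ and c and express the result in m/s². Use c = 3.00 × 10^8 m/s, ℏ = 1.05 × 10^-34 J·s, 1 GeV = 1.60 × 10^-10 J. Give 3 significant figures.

Acceleration is [L]/[T]² = c·[E]/ℏ.
1 GeV → c/ℏ × (1 GeV in J) = 4.57 × 10^32 m/s².
Convert the energy scale: 0.0926 MeV = 9.26 × 10^-5 GeV.
Result: 9.26 × 10^-5 × 4.57 × 10^32 = 4.23 × 10^28 m/s².

4.23 × 10^28 m/s²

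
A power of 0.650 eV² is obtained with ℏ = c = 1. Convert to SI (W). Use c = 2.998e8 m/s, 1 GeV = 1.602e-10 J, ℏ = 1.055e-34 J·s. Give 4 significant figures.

Power is [E]/[T] = [E]²/ℏ.
1 GeV² → 1/ℏ × (1 GeV in J)² = 2.433e14 W.
Convert the energy scale: 0.650 eV² = 6.50e-19 GeV².
Result: 6.50e-19 × 2.433e14 = 1.581e-4 W.

1.581e-4 W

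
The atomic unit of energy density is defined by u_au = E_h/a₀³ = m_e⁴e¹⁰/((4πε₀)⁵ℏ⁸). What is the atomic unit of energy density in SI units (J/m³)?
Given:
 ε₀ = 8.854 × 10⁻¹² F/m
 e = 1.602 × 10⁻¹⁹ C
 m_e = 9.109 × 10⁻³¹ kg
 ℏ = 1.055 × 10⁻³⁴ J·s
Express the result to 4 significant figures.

u_au = E_h/a₀³ = m_e⁴e¹⁰/((4πε₀)⁵ℏ⁸)
E_h = 4.354 × 10⁻¹⁸ J
a₀ = 5.297 × 10⁻¹¹ m
E_h/a₀³ = 2.929 × 10¹³ J/m³

2.929 × 10¹³ J/m³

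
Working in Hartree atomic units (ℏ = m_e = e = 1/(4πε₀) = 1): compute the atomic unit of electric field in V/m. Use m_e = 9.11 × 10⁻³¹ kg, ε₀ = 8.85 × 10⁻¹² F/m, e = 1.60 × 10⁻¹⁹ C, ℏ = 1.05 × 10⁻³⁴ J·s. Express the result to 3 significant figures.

5.20 × 10¹¹ V/m

Dimensional analysis gives E_au = E_h/(e a₀) = m_e²e⁵/((4πε₀)³ℏ⁴).
E_h = 4.38 × 10⁻¹⁸ J
a₀ = 5.26 × 10⁻¹¹ m
E_h/(e·a₀) = 5.20 × 10¹¹ V/m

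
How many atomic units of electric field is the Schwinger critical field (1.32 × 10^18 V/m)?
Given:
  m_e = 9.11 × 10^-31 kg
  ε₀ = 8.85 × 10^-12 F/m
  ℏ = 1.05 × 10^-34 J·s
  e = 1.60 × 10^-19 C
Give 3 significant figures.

atomic unit of electric field: E_au = E_h/(e a₀) = m_e²e⁵/((4πε₀)³ℏ⁴) = 5.20 × 10^11 V/m.
1.32 × 10^18 / 5.20 × 10^11 = 2.54 × 10^6

2.54 × 10^6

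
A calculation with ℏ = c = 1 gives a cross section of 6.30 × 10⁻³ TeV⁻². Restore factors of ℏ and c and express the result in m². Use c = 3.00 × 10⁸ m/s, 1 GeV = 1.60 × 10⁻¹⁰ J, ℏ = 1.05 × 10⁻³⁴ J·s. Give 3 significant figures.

Area is [L]² = [E]⁻²·(ℏc)²; restore (ℏc)².
1 GeV⁻² → (ℏc)² × (1 GeV in J)⁻² = 3.88 × 10⁻³² m².
Convert the energy scale: 6.30 × 10⁻³ TeV⁻² = 6.30 × 10⁻⁹ GeV⁻².
Result: 6.30 × 10⁻⁹ × 3.88 × 10⁻³² = 2.44 × 10⁻⁴⁰ m².

2.44 × 10⁻⁴⁰ m²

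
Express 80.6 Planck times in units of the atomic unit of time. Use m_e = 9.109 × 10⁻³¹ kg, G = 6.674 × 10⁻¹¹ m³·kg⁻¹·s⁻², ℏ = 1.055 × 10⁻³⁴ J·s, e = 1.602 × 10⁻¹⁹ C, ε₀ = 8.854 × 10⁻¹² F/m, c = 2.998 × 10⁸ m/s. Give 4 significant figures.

1.794 × 10⁻²⁵

Planck time: t_P = √(ℏG/c⁵) = 5.392 × 10⁻⁴⁴ s
atomic unit of time: τ_au = (4πε₀)²ℏ³/(m_e e⁴) = 2.423 × 10⁻¹⁷ s
80.6 × 5.392 × 10⁻⁴⁴ / 2.423 × 10⁻¹⁷ = 1.794 × 10⁻²⁵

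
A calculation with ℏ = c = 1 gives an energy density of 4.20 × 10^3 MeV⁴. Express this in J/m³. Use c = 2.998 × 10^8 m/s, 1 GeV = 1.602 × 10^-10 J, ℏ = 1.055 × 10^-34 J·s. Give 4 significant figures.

[E]/[L]³ = [E]⁴/(ℏc)³; restore (ℏc)⁻³.
1 GeV⁴ → 1/(ℏc)³ × (1 GeV in J)⁴ = 2.082 × 10^37 J/m³.
Convert the energy scale: 4.20 × 10^3 MeV⁴ = 4.20 × 10^-9 GeV⁴.
Result: 4.20 × 10^-9 × 2.082 × 10^37 = 8.743 × 10^28 J/m³.

8.743 × 10^28 J/m³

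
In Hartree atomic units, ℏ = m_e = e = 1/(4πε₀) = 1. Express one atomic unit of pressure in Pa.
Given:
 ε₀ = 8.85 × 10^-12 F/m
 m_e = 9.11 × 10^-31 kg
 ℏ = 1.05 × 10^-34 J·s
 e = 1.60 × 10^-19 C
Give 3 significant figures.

The unique combination of the constants set to 1 with dimensions of pressure is P_au = E_h/a₀³ = m_e⁴e¹⁰/((4πε₀)⁵ℏ⁸).
E_h = 4.38 × 10^-18 J
a₀ = 5.26 × 10^-11 m
E_h/a₀³ = 3.01 × 10^13 Pa

3.01 × 10^13 Pa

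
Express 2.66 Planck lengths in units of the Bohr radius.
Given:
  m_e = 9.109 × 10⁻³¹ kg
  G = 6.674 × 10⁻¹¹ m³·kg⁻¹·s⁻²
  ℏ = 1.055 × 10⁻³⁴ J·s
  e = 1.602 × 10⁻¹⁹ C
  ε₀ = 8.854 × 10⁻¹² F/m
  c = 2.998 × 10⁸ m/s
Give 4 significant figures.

8.117 × 10⁻²⁵

Planck length: ℓ_P = √(ℏG/c³) = 1.616 × 10⁻³⁵ m
Bohr radius: a₀ = 4πε₀ℏ²/(m_e e²) = 5.297 × 10⁻¹¹ m
2.66 × 1.616 × 10⁻³⁵ / 5.297 × 10⁻¹¹ = 8.117 × 10⁻²⁵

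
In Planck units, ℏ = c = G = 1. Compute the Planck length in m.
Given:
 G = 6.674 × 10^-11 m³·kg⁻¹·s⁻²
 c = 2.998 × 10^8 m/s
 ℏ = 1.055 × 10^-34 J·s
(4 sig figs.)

1.616 × 10^-35 m

From ℏ = c = G = 1 the length scale is ℓ_P = √(ℏG/c³).
  = √(2.613 × 10^-70)
  = 1.616 × 10^-35 m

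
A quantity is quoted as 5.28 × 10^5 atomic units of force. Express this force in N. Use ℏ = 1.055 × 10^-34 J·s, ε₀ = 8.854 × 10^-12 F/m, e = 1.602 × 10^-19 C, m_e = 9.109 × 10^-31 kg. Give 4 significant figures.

One atomic unit of force: F_au = E_h/a₀ = m_e²e⁶/((4πε₀)³ℏ⁴) = 8.220 × 10^-8 N.
5.28 × 10^5 × 8.220 × 10^-8 N = 0.04340 N

0.04340 N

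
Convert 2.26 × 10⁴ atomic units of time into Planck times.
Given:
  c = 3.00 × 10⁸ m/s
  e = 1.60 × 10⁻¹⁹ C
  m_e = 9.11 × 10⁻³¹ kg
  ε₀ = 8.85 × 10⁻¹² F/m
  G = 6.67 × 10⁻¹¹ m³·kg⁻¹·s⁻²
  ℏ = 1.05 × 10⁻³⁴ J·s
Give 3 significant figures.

atomic unit of time: τ_au = (4πε₀)²ℏ³/(m_e e⁴) = 2.40 × 10⁻¹⁷ s
Planck time: t_P = √(ℏG/c⁵) = 5.37 × 10⁻⁴⁴ s
2.26 × 10⁴ × 2.40 × 10⁻¹⁷ / 5.37 × 10⁻⁴⁴ = 1.01 × 10³¹

1.01 × 10³¹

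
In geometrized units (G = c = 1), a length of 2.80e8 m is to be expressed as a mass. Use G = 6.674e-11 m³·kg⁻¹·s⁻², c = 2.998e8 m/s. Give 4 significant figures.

3.771e35 kg

Length → mass via c²/G.
2.80e8 m × (c²/G) = 3.771e35 kg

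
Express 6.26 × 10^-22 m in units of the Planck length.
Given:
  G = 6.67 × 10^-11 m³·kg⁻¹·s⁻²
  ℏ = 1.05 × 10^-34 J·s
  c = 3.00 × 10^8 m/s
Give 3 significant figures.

3.89 × 10^13

Planck length: ℓ_P = √(ℏG/c³) = 1.61 × 10^-35 m.
6.26 × 10^-22 / 1.61 × 10^-35 = 3.89 × 10^13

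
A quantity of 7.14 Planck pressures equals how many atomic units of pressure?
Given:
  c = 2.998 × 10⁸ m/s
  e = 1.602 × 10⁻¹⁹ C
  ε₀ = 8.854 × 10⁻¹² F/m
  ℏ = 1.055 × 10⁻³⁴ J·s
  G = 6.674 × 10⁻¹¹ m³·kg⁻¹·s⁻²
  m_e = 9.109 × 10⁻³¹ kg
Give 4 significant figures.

Planck pressure: p_P = c⁷/(ℏG²) = 4.632 × 10¹¹³ Pa
atomic unit of pressure: P_au = E_h/a₀³ = m_e⁴e¹⁰/((4πε₀)⁵ℏ⁸) = 2.929 × 10¹³ Pa
7.14 × 4.632 × 10¹¹³ / 2.929 × 10¹³ = 1.129 × 10¹⁰¹

1.129 × 10¹⁰¹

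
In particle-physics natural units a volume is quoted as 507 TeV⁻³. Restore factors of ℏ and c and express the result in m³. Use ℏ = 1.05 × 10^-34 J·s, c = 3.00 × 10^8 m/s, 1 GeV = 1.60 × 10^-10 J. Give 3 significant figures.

3.87 × 10^-54 m³

Volume is [L]³ = [E]⁻³·(ℏc)³.
1 GeV⁻³ → (ℏc)³ × (1 GeV in J)⁻³ = 7.63 × 10^-48 m³.
Convert the energy scale: 507 TeV⁻³ = 5.07 × 10^-7 GeV⁻³.
Result: 5.07 × 10^-7 × 7.63 × 10^-48 = 3.87 × 10^-54 m³.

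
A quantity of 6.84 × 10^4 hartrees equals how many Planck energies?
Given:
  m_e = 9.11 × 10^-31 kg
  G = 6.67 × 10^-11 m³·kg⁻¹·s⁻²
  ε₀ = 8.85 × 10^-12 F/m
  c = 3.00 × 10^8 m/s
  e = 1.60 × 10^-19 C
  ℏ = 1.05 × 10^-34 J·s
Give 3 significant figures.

1.53 × 10^-22

hartree: E_h = m_e e⁴/(4πε₀ℏ)² = 4.38 × 10^-18 J
Planck energy: E_P = √(ℏc⁵/G) = 1.96 × 10^9 J
6.84 × 10^4 × 4.38 × 10^-18 / 1.96 × 10^9 = 1.53 × 10^-22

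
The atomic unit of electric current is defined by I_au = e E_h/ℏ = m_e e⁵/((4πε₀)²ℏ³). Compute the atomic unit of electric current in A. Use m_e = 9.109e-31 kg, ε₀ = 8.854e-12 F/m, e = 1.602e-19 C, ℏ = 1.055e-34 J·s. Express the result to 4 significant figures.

6.612e-3 A

I_au = e E_h/ℏ = m_e e⁵/((4πε₀)²ℏ³)
E_h = 4.354e-18 J
e·E_h/ℏ = 6.612e-3 A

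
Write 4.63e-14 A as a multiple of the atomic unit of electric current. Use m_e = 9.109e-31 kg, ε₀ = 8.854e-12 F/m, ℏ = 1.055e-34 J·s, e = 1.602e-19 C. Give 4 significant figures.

7.003e-12

atomic unit of electric current: I_au = e E_h/ℏ = m_e e⁵/((4πε₀)²ℏ³) = 6.612e-3 A.
4.63e-14 / 6.612e-3 = 7.003e-12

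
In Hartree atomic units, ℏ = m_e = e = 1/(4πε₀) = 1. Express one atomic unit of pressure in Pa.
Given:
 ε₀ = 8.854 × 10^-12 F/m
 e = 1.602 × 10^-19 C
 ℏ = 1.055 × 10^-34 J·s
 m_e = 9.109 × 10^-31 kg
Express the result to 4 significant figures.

2.929 × 10^13 Pa

The unique combination of the constants set to 1 with dimensions of pressure is P_au = E_h/a₀³ = m_e⁴e¹⁰/((4πε₀)⁵ℏ⁸).
E_h = 4.354 × 10^-18 J
a₀ = 5.297 × 10^-11 m
E_h/a₀³ = 2.929 × 10^13 Pa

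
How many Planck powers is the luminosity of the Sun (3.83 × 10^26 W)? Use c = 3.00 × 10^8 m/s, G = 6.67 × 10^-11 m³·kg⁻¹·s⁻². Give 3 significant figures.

1.05 × 10^-26

Planck power: P_P = c⁵/G = 3.64 × 10^52 W.
3.83 × 10^26 / 3.64 × 10^52 = 1.05 × 10^-26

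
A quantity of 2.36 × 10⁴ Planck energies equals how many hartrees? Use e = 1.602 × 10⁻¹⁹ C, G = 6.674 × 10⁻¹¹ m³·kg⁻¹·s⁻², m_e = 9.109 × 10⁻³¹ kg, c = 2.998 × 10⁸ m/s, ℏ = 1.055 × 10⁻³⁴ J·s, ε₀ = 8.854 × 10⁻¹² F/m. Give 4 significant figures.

Planck energy: E_P = √(ℏc⁵/G) = 1.957 × 10⁹ J
hartree: E_h = m_e e⁴/(4πε₀ℏ)² = 4.354 × 10⁻¹⁸ J
2.36 × 10⁴ × 1.957 × 10⁹ / 4.354 × 10⁻¹⁸ = 1.060 × 10³¹

1.060 × 10³¹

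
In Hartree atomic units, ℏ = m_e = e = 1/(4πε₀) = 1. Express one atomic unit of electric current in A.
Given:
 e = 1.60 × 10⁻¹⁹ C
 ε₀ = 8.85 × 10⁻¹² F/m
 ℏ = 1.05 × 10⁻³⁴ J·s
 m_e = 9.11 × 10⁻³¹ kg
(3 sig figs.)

Dimensional analysis gives I_au = e E_h/ℏ = m_e e⁵/((4πε₀)²ℏ³).
E_h = 4.38 × 10⁻¹⁸ J
e·E_h/ℏ = 6.67 × 10⁻³ A

6.67 × 10⁻³ A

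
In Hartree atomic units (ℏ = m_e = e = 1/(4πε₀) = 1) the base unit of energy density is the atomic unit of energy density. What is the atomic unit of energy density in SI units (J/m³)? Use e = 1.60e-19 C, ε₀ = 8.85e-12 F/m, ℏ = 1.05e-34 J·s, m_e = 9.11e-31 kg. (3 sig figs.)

u_au = E_h/a₀³ = m_e⁴e¹⁰/((4πε₀)⁵ℏ⁸)
E_h = 4.38e-18 J
a₀ = 5.26e-11 m
E_h/a₀³ = 3.01e13 J/m³

3.01e13 J/m³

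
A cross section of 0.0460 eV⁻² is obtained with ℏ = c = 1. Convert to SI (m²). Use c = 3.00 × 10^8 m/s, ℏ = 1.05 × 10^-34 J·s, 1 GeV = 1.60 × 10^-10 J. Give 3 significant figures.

1.78 × 10^-15 m²

Area is [L]² = [E]⁻²·(ℏc)²; restore (ℏc)².
1 GeV⁻² → (ℏc)² × (1 GeV in J)⁻² = 3.88 × 10^-32 m².
Convert the energy scale: 0.0460 eV⁻² = 4.60 × 10^16 GeV⁻².
Result: 4.60 × 10^16 × 3.88 × 10^-32 = 1.78 × 10^-15 m².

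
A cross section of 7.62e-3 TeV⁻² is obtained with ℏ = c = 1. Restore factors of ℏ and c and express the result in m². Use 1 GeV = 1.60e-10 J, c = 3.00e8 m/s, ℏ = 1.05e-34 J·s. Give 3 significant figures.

Area is [L]² = [E]⁻²·(ℏc)²; restore (ℏc)².
1 GeV⁻² → (ℏc)² × (1 GeV in J)⁻² = 3.88e-32 m².
Convert the energy scale: 7.62e-3 TeV⁻² = 7.62e-9 GeV⁻².
Result: 7.62e-9 × 3.88e-32 = 2.95e-40 m².

2.95e-40 m²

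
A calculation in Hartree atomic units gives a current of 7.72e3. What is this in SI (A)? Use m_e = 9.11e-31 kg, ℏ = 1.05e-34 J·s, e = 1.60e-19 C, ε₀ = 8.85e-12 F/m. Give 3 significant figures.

51.5 A

One atomic unit of electric current: I_au = e E_h/ℏ = m_e e⁵/((4πε₀)²ℏ³) = 6.67e-3 A.
7.72e3 × 6.67e-3 A = 51.5 A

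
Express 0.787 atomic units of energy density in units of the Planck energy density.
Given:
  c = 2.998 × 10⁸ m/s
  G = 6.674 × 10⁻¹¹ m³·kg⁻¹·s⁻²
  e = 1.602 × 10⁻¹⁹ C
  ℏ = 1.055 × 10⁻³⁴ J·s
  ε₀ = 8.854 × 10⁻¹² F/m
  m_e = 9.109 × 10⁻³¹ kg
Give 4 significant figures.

4.976 × 10⁻¹⁰¹

atomic unit of energy density: u_au = E_h/a₀³ = m_e⁴e¹⁰/((4πε₀)⁵ℏ⁸) = 2.929 × 10¹³ J/m³
Planck energy density: u_P = c⁷/(ℏG²) = 4.632 × 10¹¹³ J/m³
0.787 × 2.929 × 10¹³ / 4.632 × 10¹¹³ = 4.976 × 10⁻¹⁰¹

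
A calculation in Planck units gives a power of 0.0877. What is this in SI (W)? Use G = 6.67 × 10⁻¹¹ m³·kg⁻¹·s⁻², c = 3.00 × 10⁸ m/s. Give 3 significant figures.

One Planck power: P_P = c⁵/G = 3.64 × 10⁵² W.
0.0877 × 3.64 × 10⁵² W = 3.20 × 10⁵¹ W

3.20 × 10⁵¹ W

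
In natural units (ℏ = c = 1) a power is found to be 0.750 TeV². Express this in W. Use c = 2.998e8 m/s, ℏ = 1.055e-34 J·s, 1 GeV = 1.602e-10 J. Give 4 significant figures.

1.824e20 W

Power is [E]/[T] = [E]²/ℏ.
1 GeV² → 1/ℏ × (1 GeV in J)² = 2.433e14 W.
Convert the energy scale: 0.750 TeV² = 7.50e5 GeV².
Result: 7.50e5 × 2.433e14 = 1.824e20 W.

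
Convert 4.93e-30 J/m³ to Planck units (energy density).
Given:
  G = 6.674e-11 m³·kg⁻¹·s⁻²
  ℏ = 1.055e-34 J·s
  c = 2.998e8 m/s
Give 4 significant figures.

1.064e-143

Planck energy density: u_P = c⁷/(ℏG²) = 4.632e113 J/m³.
4.93e-30 / 4.632e113 = 1.064e-143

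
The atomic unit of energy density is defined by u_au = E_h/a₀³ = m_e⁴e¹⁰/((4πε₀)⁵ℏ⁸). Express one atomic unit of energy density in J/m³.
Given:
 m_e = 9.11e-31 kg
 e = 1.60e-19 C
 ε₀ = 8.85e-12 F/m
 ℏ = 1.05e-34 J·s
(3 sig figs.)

3.01e13 J/m³

u_au = E_h/a₀³ = m_e⁴e¹⁰/((4πε₀)⁵ℏ⁸)
E_h = 4.38e-18 J
a₀ = 5.26e-11 m
E_h/a₀³ = 3.01e13 J/m³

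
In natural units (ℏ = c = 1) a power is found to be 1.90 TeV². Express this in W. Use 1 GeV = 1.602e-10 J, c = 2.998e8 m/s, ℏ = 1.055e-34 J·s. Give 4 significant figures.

4.622e20 W

Power is [E]/[T] = [E]²/ℏ.
1 GeV² → 1/ℏ × (1 GeV in J)² = 2.433e14 W.
Convert the energy scale: 1.90 TeV² = 1.90e6 GeV².
Result: 1.90e6 × 2.433e14 = 4.622e20 W.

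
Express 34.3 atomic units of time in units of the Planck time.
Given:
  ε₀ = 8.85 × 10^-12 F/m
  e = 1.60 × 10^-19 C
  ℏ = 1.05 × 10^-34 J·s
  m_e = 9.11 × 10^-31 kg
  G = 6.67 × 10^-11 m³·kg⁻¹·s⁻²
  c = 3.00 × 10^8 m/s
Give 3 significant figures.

1.53 × 10^28

atomic unit of time: τ_au = (4πε₀)²ℏ³/(m_e e⁴) = 2.40 × 10^-17 s
Planck time: t_P = √(ℏG/c⁵) = 5.37 × 10^-44 s
34.3 × 2.40 × 10^-17 / 5.37 × 10^-44 = 1.53 × 10^28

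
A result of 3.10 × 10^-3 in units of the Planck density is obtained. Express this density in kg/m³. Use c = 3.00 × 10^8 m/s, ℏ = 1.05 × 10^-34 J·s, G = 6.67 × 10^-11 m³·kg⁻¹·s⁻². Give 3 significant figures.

One Planck density: ρ_P = c⁵/(ℏG²) = 5.20 × 10^96 kg/m³.
3.10 × 10^-3 × 5.20 × 10^96 kg/m³ = 1.61 × 10^94 kg/m³

1.61 × 10^94 kg/m³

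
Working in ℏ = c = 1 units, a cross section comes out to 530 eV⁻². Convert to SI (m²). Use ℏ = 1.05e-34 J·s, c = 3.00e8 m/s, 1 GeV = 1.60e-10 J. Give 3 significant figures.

2.05e-11 m²

Area is [L]² = [E]⁻²·(ℏc)²; restore (ℏc)².
1 GeV⁻² → (ℏc)² × (1 GeV in J)⁻² = 3.88e-32 m².
Convert the energy scale: 530 eV⁻² = 5.30e20 GeV⁻².
Result: 5.30e20 × 3.88e-32 = 2.05e-11 m².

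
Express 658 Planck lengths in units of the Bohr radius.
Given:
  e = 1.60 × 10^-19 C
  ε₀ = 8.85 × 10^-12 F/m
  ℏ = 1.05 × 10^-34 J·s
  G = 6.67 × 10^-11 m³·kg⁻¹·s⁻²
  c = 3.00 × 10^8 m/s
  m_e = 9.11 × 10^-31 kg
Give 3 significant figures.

Planck length: ℓ_P = √(ℏG/c³) = 1.61 × 10^-35 m
Bohr radius: a₀ = 4πε₀ℏ²/(m_e e²) = 5.26 × 10^-11 m
658 × 1.61 × 10^-35 / 5.26 × 10^-11 = 2.02 × 10^-22

2.02 × 10^-22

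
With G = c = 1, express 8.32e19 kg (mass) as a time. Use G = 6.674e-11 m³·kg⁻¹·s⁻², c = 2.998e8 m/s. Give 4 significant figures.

Mass → time via G/c³.
8.32e19 kg × (G/c³) = 2.061e-16 s

2.061e-16 s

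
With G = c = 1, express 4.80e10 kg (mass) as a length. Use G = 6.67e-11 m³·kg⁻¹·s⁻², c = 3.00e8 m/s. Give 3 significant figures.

In G = c = 1 units mass has dimensions of length; the conversion factor is G/c².
4.80e10 kg × (G/c²) = 3.56e-17 m

3.56e-17 m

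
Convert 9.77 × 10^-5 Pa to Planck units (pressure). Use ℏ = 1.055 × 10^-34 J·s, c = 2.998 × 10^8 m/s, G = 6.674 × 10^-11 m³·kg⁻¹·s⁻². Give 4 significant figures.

2.109 × 10^-118

Planck pressure: p_P = c⁷/(ℏG²) = 4.632 × 10^113 Pa.
9.77 × 10^-5 / 4.632 × 10^113 = 2.109 × 10^-118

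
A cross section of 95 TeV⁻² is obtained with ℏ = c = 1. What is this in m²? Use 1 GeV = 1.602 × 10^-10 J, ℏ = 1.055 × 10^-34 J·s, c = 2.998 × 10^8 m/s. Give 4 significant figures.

Area is [L]² = [E]⁻²·(ℏc)²; restore (ℏc)².
1 GeV⁻² → (ℏc)² × (1 GeV in J)⁻² = 3.898 × 10^-32 m².
Convert the energy scale: 95 TeV⁻² = 9.50 × 10^-5 GeV⁻².
Result: 9.50 × 10^-5 × 3.898 × 10^-32 = 3.703 × 10^-36 m².

3.703 × 10^-36 m²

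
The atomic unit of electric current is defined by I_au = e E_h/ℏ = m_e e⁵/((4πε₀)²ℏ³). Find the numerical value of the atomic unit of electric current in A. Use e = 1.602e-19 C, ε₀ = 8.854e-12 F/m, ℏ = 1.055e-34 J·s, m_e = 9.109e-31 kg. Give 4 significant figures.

6.612e-3 A

I_au = e E_h/ℏ = m_e e⁵/((4πε₀)²ℏ³)
E_h = 4.354e-18 J
e·E_h/ℏ = 6.612e-3 A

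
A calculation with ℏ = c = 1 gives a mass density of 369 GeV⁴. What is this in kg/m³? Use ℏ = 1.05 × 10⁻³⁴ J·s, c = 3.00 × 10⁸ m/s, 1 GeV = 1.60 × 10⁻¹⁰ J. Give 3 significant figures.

Mass density is [E]/(c²[L]³) = [E]⁴/(ℏ³c⁵).
1 GeV⁴ → 1/(ℏ³c⁵) × (1 GeV in J)⁴ = 2.33 × 10²⁰ kg/m³.
Result: 369 × 2.33 × 10²⁰ = 8.60 × 10²² kg/m³.

8.60 × 10²² kg/m³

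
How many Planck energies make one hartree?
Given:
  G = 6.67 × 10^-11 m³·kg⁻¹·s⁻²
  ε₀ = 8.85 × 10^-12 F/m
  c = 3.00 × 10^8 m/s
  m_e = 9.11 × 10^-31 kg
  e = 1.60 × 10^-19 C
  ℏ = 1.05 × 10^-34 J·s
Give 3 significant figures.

hartree: E_h = m_e e⁴/(4πε₀ℏ)² = 4.38 × 10^-18 J
Planck energy: E_P = √(ℏc⁵/G) = 1.96 × 10^9 J
ratio = 4.38 × 10^-18 / 1.96 × 10^9 = 2.24 × 10^-27

2.24 × 10^-27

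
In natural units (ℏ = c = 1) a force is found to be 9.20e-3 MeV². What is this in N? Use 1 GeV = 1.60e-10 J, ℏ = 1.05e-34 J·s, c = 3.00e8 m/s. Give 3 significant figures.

Force is [E]/[L] = [E]²/(ℏc); restore (ℏc)⁻¹.
1 GeV² → 1/(ℏc) × (1 GeV in J)² = 8.13e5 N.
Convert the energy scale: 9.20e-3 MeV² = 9.20e-9 GeV².
Result: 9.20e-9 × 8.13e5 = 7.48e-3 N.

7.48e-3 N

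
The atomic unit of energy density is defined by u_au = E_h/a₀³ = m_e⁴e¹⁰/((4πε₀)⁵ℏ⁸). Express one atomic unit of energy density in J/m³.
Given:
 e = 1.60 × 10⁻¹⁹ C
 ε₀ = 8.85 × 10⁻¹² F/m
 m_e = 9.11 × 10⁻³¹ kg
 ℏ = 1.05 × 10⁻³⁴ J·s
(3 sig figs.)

u_au = E_h/a₀³ = m_e⁴e¹⁰/((4πε₀)⁵ℏ⁸)
E_h = 4.38 × 10⁻¹⁸ J
a₀ = 5.26 × 10⁻¹¹ m
E_h/a₀³ = 3.01 × 10¹³ J/m³

3.01 × 10¹³ J/m³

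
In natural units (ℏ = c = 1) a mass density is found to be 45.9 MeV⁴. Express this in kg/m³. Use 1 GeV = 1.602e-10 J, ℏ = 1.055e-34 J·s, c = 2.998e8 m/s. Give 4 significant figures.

Mass density is [E]/(c²[L]³) = [E]⁴/(ℏ³c⁵).
1 GeV⁴ → 1/(ℏ³c⁵) × (1 GeV in J)⁴ = 2.316e20 kg/m³.
Convert the energy scale: 45.9 MeV⁴ = 4.59e-11 GeV⁴.
Result: 4.59e-11 × 2.316e20 = 1.063e10 kg/m³.

1.063e10 kg/m³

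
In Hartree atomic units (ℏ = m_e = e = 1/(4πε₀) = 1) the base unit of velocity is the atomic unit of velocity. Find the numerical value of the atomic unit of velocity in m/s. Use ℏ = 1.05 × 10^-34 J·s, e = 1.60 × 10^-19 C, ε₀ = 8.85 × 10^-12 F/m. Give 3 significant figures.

v_au = e²/(4πε₀ℏ)
  = 2.56 × 10^-38 / 1.17 × 10^-44
  = 2.19 × 10^6 m/s

2.19 × 10^6 m/s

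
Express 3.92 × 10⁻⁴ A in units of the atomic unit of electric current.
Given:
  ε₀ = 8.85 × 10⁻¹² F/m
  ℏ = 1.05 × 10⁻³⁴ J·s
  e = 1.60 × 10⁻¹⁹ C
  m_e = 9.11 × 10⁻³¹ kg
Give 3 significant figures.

0.0588

atomic unit of electric current: I_au = e E_h/ℏ = m_e e⁵/((4πε₀)²ℏ³) = 6.67 × 10⁻³ A.
3.92 × 10⁻⁴ / 6.67 × 10⁻³ = 0.0588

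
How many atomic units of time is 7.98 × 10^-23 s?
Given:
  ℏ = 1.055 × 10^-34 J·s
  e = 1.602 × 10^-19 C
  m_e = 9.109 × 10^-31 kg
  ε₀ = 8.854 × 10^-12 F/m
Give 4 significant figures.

atomic unit of time: τ_au = (4πε₀)²ℏ³/(m_e e⁴) = 2.423 × 10^-17 s.
7.98 × 10^-23 / 2.423 × 10^-17 = 3.294 × 10^-6

3.294 × 10^-6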